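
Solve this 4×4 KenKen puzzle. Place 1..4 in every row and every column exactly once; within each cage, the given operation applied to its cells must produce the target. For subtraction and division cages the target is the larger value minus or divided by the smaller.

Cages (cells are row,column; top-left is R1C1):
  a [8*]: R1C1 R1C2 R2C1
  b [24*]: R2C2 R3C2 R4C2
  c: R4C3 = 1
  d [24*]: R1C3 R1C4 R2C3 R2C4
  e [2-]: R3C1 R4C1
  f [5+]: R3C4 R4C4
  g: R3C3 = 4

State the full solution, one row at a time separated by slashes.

Cage g is a single given cell, leaving R3C3 = 4.
Cage c is a single given cell, leaving R4C3 = 1.
In row 1, 3 can only go at R1C3, so R1C3 = 3.
3 is placed in column 3, so R2C3 = 2.
Row 2 needs a 3, and only R2C2 is open for it.
3 is placed in column 2; hence R3C2 = 2.
The 3 cells of cage b must have product 24, leaving R4C2 = 4.
Cage a has product 8, leaving R1C1 = 2.
4 is placed in column 2, leaving R1C2 = 1.
Row 1 already has 1; hence R1C4 = 4.
The 3 cells of cage a must have product 8, leaving R2C1 = 4.
Column 4 already has 4, leaving R2C4 = 1.
2 is placed in row 3; hence R3C1 = 1.
Cage f needs two cells with sum 5, so R3C4 = 3.
Row 4 now contains 4, leaving R4C1 = 3.
The two cells of cage f must have sum 5, leaving R4C4 = 2.

2 1 3 4 / 4 3 2 1 / 1 2 4 3 / 3 4 1 2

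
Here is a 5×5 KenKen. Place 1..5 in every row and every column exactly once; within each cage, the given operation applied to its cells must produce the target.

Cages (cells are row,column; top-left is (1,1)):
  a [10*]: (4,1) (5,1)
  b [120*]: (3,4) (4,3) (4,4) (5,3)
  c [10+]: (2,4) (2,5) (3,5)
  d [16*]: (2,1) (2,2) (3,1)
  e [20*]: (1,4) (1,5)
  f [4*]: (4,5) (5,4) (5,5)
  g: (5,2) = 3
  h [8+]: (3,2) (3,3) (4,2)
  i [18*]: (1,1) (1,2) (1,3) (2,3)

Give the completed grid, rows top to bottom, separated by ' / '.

3 1 2 4 5 / 1 4 3 5 2 / 4 5 1 2 3 / 5 2 4 3 1 / 2 3 5 1 4

Cage i has product 18, so (2,3) = 3.
G is a freebie, which forces (5,2) = 3.
Cage i needs product 18, leaving (1,1) = 3.
In row 4, 3 can only go at (4,4), so (4,4) = 3.
The only place for 3 in row 3 is (3,5).
The only place for 1 in row 2 is (2,1).
Cage d has product 16, so (2,2) = 4.
The 3 cells of cage d must have product 16, which forces (3,1) = 4.
The only place for 4 in row 4 is (4,3).
In row 5, 4 can only go at (5,5), so (5,5) = 4.
Cage e's pair has product 20, leaving (1,4) = 4.
Column 5 now contains 4; hence (1,5) = 5.
Column 5 now contains 5, so (2,5) = 2.
The 3 cells of cage f must have product 4, so (4,5) = 1.
The 3 cells of cage f must have product 4, which forces (5,4) = 1.
Row 2 already has 2, which forces (2,4) = 5.
Column 4 already has 5, which forces (3,4) = 2.
The 3 cells of cage h must have sum 8, leaving (4,2) = 2.
Cage b has product 120, leaving (5,3) = 5.
Column 2 already has 2, which forces (1,2) = 1.
Cage i needs product 18; hence (1,3) = 2.
The 3 cells of cage h must have sum 8, which forces (3,2) = 5.
5 is placed in column 3; hence (3,3) = 1.
2 is placed in row 4; hence (4,1) = 5.
Row 5 now contains 5, leaving (5,1) = 2.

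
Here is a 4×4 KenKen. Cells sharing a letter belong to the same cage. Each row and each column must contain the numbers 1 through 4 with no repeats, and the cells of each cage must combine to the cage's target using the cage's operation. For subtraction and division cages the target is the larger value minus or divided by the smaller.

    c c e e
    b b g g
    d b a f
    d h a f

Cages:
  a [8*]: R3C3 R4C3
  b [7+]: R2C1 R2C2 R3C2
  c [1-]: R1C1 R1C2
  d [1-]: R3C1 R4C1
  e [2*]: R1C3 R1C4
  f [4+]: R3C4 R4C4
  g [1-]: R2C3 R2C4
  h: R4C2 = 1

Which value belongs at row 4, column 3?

4

Cage h is a single given cell, so R4C2 = 1.
Row 4 now contains 1, so R4C4 = 3.
Column 4 already has 3, leaving R3C4 = 1.
Cage e's pair has product 2; hence R1C3 = 1.
1 is placed in column 4, so R1C4 = 2.
1 is placed in column 3, so R2C3 = 3.
2 is placed in column 4, which forces R2C4 = 4.
Row 3 now contains 1, so R3C1 = 3.
3 is placed in column 1; hence R1C1 = 4.
Cage c's pair has difference 1, leaving R1C2 = 3.
Cage b has sum 7, so R2C1 = 1.
Row 2 already has 4; hence R2C2 = 2.
Cage b has sum 7; hence R3C2 = 4.
Row 3 now contains 4, leaving R3C3 = 2.
Column 1 now contains 4, which forces R4C1 = 2.
2 is placed in column 3, leaving R4C3 = 4.
The full grid is 4 3 1 2 / 1 2 3 4 / 3 4 2 1 / 2 1 4 3.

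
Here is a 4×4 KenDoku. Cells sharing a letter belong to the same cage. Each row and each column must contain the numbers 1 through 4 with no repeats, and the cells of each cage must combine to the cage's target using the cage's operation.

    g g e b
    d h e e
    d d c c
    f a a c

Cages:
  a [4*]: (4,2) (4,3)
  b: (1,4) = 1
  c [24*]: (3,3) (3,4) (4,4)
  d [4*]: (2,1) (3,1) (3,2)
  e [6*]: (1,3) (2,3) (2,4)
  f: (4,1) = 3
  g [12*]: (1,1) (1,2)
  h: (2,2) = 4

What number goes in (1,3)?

2

Cage b is a single given cell, leaving (1,4) = 1.
H is a freebie, which forces (2,2) = 4.
F is a freebie, leaving (4,1) = 3.
Column 2 now contains 4; hence (4,2) = 1.
Row 4 already has 1; hence (4,3) = 4.
Row 4 already has 4, leaving (4,4) = 2.
3 is placed in column 1; hence (1,1) = 4.
Column 2 now contains 4, which forces (1,2) = 3.
Cage e needs product 6; hence (1,3) = 2.
Cage d has product 4, so (2,1) = 2.
Cage e has product 6, which forces (2,3) = 1.
2 is placed in column 4, so (2,4) = 3.
The 3 cells of cage d must have product 4; hence (3,1) = 1.
Column 2 now contains 1, which forces (3,2) = 2.
The 3 cells of cage c must have product 24; hence (3,3) = 3.
The 3 cells of cage c must have product 24; hence (3,4) = 4.
Filled in: 4 3 2 1 / 2 4 1 3 / 1 2 3 4 / 3 1 4 2.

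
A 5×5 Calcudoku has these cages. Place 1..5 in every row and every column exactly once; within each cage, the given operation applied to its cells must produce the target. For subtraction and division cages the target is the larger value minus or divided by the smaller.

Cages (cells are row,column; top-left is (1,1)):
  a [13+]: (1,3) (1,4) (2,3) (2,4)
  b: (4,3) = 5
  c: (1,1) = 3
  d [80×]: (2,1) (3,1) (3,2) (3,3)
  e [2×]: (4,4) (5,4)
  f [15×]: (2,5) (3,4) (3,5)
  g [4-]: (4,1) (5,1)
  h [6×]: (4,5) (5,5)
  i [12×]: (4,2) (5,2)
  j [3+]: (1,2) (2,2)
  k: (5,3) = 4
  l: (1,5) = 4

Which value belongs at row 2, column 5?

5

Cage c is given, which forces (1,1) = 3.
Cage l is given, so (1,5) = 4.
Cage b is a single given cell, which forces (4,3) = 5.
Cage k is a single given cell, so (5,3) = 4.
Cage a needs sum 13, leaving (1,3) = 1.
The 4 cells of cage a must have sum 13, so (1,4) = 5.
Cage a needs sum 13, leaving (2,3) = 3.
Cage a needs sum 13; hence (2,4) = 4.
1 is placed in column 3, so (3,3) = 2.
Row 4 now contains 5, leaving (4,1) = 1.
The two cells of cage i must have product 12, leaving (4,2) = 4.
Row 4 now contains 1, so (4,4) = 2.
2 is placed in row 4, leaving (4,5) = 3.
Cage g's pair has difference 4, so (5,1) = 5.
Row 5 already has 4, so (5,2) = 3.
2 is placed in column 4, so (5,4) = 1.
Column 5 now contains 3, so (5,5) = 2.
1 is placed in row 1, leaving (1,2) = 2.
Row 2 already has 4, leaving (2,1) = 2.
The two cells of cage j must have sum 3, which forces (2,2) = 1.
1 is placed in row 2, so (2,5) = 5.
5 is placed in column 1, so (3,1) = 4.
4 is placed in column 2, leaving (3,2) = 5.
Column 4 now contains 1; hence (3,4) = 3.
5 is placed in column 5, so (3,5) = 1.
Filled in: 3 2 1 5 4 / 2 1 3 4 5 / 4 5 2 3 1 / 1 4 5 2 3 / 5 3 4 1 2.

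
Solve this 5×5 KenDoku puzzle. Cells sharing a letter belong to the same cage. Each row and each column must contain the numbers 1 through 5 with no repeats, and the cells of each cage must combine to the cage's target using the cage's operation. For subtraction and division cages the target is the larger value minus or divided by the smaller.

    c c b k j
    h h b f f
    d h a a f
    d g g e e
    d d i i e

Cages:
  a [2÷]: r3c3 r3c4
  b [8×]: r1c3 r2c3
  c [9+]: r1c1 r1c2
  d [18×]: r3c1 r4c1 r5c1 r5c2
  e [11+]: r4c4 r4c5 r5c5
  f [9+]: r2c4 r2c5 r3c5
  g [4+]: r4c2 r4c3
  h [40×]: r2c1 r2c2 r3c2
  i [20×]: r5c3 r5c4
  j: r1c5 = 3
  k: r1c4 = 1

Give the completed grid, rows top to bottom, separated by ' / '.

4 5 2 1 3 / 5 2 4 3 1 / 3 4 1 2 5 / 2 1 3 5 4 / 1 3 5 4 2

Cage k is given, so r1c4 = 1.
Cage j is given, so r1c5 = 3.
The 4 cells of cage d must have product 18; hence r5c2 = 3.
Column 2 already has 3, which forces r4c2 = 1.
Cage g's pair has sum 4, so r4c3 = 3.
Cage d has product 18, which forces r3c1 = 3.
3 is placed in row 4, leaving r4c1 = 2.
Cage d needs product 18, which forces r5c1 = 1.
Cage e has sum 11, so r5c5 = 2.
Row 1 needs a 2, and only r1c3 is open for it.
Column 3 now contains 2, leaving r2c3 = 4.
4 is placed in row 2, which forces r2c4 = 3.
Column 3 already has 4, leaving r3c3 = 1.
Cage a's pair has quotient 2, which forces r3c4 = 2.
Column 3 already has 4, so r5c3 = 5.
5 is placed in row 5, so r5c4 = 4.
4 is placed in row 2; hence r2c1 = 5.
Cage h needs product 40, which forces r2c2 = 2.
The 3 cells of cage f must have sum 9, leaving r2c5 = 1.
Cage h needs product 40, so r3c2 = 4.
Cage f has sum 9; hence r3c5 = 5.
Column 4 now contains 4; hence r4c4 = 5.
Cage e needs sum 11, leaving r4c5 = 4.
5 is placed in column 1, which forces r1c1 = 4.
Column 2 now contains 4, so r1c2 = 5.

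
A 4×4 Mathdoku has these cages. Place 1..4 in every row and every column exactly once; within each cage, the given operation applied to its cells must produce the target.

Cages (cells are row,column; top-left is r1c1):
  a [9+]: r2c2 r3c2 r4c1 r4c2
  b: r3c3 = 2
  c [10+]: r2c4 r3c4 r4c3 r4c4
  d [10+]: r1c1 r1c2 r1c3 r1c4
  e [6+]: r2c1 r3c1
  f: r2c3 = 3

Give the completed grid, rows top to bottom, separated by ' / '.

3 2 1 4 / 2 4 3 1 / 4 1 2 3 / 1 3 4 2

Cage f is given, leaving r2c3 = 3.
B is a freebie, leaving r3c3 = 2.
Cage e needs two cells with sum 6; hence r2c1 = 2.
Row 3 already has 2, which forces r3c1 = 4.
Cage c needs sum 10, which forces r3c4 = 3.
Cage c needs sum 10; hence r4c4 = 2.
Cage d has sum 10; hence r1c1 = 3.
Cage d has sum 10; hence r1c2 = 2.
Cage a has sum 9, which forces r2c2 = 4.
Row 2 now contains 4, leaving r2c4 = 1.
Row 3 already has 3; hence r3c2 = 1.
Cage a needs sum 9, leaving r4c1 = 1.
Cage a needs sum 9, so r4c2 = 3.
Row 4 now contains 1, leaving r4c3 = 4.
Column 3 now contains 4, which forces r1c3 = 1.
Column 4 already has 1, so r1c4 = 4.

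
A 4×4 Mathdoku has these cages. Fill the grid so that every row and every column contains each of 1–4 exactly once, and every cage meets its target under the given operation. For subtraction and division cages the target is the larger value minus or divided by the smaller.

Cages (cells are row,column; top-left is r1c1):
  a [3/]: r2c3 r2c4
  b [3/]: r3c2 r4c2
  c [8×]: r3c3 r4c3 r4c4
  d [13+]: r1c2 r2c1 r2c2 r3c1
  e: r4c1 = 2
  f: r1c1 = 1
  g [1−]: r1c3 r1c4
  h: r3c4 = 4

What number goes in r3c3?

2

Cage f is a single given cell; hence r1c1 = 1.
Cage h is a single given cell, so r3c4 = 4.
E is a freebie; hence r4c1 = 2.
Row 4 now contains 2, so r4c4 = 1.
Cage d has sum 13, which forces r1c2 = 4.
The 4 cells of cage d must have sum 13, so r2c1 = 4.
The 4 cells of cage d must have sum 13, leaving r2c2 = 2.
The two cells of cage a must have quotient 3, which forces r2c3 = 1.
Column 4 already has 1; hence r2c4 = 3.
Column 1 already has 2; hence r3c1 = 3.
The two cells of cage b must have quotient 3; hence r3c2 = 1.
Cage c needs product 8, so r3c3 = 2.
Row 4 already has 1, so r4c2 = 3.
Row 4 already has 1, which forces r4c3 = 4.
Column 3 now contains 2, which forces r1c3 = 3.
Column 4 now contains 3, leaving r1c4 = 2.
Completed grid: 1 4 3 2 / 4 2 1 3 / 3 1 2 4 / 2 3 4 1.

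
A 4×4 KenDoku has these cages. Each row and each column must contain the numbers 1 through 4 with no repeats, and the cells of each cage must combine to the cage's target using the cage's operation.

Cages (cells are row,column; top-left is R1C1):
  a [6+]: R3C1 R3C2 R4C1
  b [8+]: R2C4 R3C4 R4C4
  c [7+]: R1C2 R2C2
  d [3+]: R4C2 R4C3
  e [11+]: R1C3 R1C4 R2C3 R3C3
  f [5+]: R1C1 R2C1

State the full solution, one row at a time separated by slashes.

1 4 3 2 / 4 3 2 1 / 2 1 4 3 / 3 2 1 4

Row 4 needs a 4, and only R4C4 is open for it.
In row 4, 3 can only go at R4C1, so R4C1 = 3.
The only place for 2 in row 1 is R1C4.
Row 1 needs a 1, and only R1C1 is open for it.
Column 1 already has 1, leaving R2C1 = 4.
Row 2 already has 4, so R2C2 = 3.
Row 2 now contains 3, so R2C3 = 2.
Row 2 now contains 3, which forces R2C4 = 1.
Column 1 already has 1; hence R3C1 = 2.
Cage a has sum 6, which forces R3C2 = 1.
Column 4 now contains 1, which forces R3C4 = 3.
Column 2 now contains 1, so R4C2 = 2.
Column 3 already has 2; hence R4C3 = 1.
Column 2 already has 3, so R1C2 = 4.
The 4 cells of cage e must have sum 11, leaving R1C3 = 3.
Row 3 now contains 3, which forces R3C3 = 4.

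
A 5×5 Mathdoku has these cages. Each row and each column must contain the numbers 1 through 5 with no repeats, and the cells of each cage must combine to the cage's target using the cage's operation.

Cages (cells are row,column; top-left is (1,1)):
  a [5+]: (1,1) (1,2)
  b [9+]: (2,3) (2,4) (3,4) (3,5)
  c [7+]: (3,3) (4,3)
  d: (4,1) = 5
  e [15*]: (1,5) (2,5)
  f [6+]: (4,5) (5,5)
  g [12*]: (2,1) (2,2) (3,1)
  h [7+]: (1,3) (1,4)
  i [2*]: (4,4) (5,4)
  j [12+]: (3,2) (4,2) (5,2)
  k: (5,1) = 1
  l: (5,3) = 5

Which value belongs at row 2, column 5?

5

Cage d is a single given cell, leaving (4,1) = 5.
K is a freebie, leaving (5,1) = 1.
Cage l is given, so (5,3) = 5.
1 is placed in row 5, so (5,4) = 2.
Row 5 now contains 2, so (5,5) = 4.
The 3 cells of cage j must have sum 12, leaving (3,2) = 5.
Cage j needs sum 12; hence (4,2) = 4.
4 is placed in row 4, leaving (4,3) = 3.
Column 4 already has 2, so (4,4) = 1.
The two cells of cage f must have sum 6, leaving (4,5) = 2.
Row 5 already has 4, so (5,2) = 3.
Cage b needs sum 9, leaving (2,3) = 1.
3 is placed in column 3, leaving (3,3) = 4.
Row 3 now contains 4, so (3,4) = 3.
The 4 cells of cage b must have sum 9, leaving (3,5) = 1.
Column 3 already has 4, leaving (1,3) = 2.
3 is placed in column 4, so (1,4) = 5.
5 is placed in row 1; hence (1,5) = 3.
Cage g has product 12, which forces (2,1) = 3.
1 is placed in row 2; hence (2,2) = 2.
3 is placed in column 4, so (2,4) = 4.
Column 5 now contains 3; hence (2,5) = 5.
Row 3 already has 3; hence (3,1) = 2.
3 is placed in row 1, so (1,1) = 4.
2 is placed in row 1; hence (1,2) = 1.
Filled in: 4 1 2 5 3 / 3 2 1 4 5 / 2 5 4 3 1 / 5 4 3 1 2 / 1 3 5 2 4.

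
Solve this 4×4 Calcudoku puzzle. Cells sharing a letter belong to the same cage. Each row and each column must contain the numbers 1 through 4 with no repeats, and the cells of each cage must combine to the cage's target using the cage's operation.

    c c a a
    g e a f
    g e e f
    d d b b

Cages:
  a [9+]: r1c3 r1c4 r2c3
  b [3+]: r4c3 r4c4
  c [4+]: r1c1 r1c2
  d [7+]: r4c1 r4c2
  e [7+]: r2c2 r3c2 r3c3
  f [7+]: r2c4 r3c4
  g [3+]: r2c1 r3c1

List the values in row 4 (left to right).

4 3 2 1

In column 1, 4 can only go at r4c1, so r4c1 = 4.
Row 4 now contains 4; hence r4c2 = 3.
Cage c needs two cells with sum 4, which forces r1c1 = 3.
Column 2 now contains 3, which forces r1c2 = 1.
Cage a has sum 9, so r2c3 = 3.
3 is placed in row 2, so r2c4 = 4.
Cage e has sum 7, which forces r3c3 = 1.
Column 4 already has 4, so r3c4 = 3.
Column 3 already has 1, which forces r4c3 = 2.
Row 4 now contains 2, which forces r4c4 = 1.
Column 3 already has 2, which forces r1c3 = 4.
Column 4 already has 4, which forces r1c4 = 2.
Cage g's pair has sum 3, leaving r2c1 = 1.
Row 2 now contains 4, so r2c2 = 2.
1 is placed in row 3, which forces r3c1 = 2.
Cage e has sum 7, so r3c2 = 4.
Filled in: 3 1 4 2 / 1 2 3 4 / 2 4 1 3 / 4 3 2 1.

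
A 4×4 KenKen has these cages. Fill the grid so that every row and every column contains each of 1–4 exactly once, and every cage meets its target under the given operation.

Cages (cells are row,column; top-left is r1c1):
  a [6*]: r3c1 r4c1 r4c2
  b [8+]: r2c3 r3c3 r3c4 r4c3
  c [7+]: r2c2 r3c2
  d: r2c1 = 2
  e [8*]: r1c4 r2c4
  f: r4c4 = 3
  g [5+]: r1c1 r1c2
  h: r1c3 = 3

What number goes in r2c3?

Cage h is a single given cell, which forces r1c3 = 3.
Cage d is a single given cell, so r2c1 = 2.
Row 2 now contains 2, leaving r2c4 = 4.
F is a freebie, leaving r4c4 = 3.
4 is placed in column 4; hence r1c4 = 2.
4 is placed in row 2; hence r2c2 = 3.
4 is placed in row 2, which forces r2c3 = 1.
The 3 cells of cage a must have product 6, so r3c1 = 3.
Cage c's pair has sum 7; hence r3c2 = 4.
Row 3 now contains 4, leaving r3c3 = 2.
Cage b needs sum 8, leaving r3c4 = 1.
3 is placed in row 4, which forces r4c1 = 1.
Cage a has product 6, leaving r4c2 = 2.
Column 3 already has 2, leaving r4c3 = 4.
Column 1 already has 1, so r1c1 = 4.
Column 2 already has 4; hence r1c2 = 1.
Filled in: 4 1 3 2 / 2 3 1 4 / 3 4 2 1 / 1 2 4 3.

1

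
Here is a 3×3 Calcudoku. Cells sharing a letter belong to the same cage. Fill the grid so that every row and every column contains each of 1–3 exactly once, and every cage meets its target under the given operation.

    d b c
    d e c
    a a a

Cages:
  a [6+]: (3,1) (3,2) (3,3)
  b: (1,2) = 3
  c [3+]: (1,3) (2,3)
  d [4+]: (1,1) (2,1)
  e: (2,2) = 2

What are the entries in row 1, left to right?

1 3 2

B is a freebie, leaving (1,2) = 3.
Cage e is given, leaving (2,2) = 2.
2 is placed in row 2, which forces (2,3) = 1.
2 is placed in column 2, which forces (3,2) = 1.
Row 1 already has 3, so (1,1) = 1.
Column 3 now contains 1, which forces (1,3) = 2.
1 is placed in row 2, which forces (2,1) = 3.
Column 1 already has 3, leaving (3,1) = 2.
2 is placed in column 3, so (3,3) = 3.
The full grid is 1 3 2 / 3 2 1 / 2 1 3.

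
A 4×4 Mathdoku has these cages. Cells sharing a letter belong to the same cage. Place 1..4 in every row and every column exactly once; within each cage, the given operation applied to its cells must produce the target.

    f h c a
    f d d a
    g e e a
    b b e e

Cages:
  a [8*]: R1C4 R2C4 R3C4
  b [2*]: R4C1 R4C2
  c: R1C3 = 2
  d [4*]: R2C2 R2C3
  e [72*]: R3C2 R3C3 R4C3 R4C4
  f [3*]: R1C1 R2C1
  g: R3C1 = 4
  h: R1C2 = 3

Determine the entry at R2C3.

1

H is a freebie, so R1C2 = 3.
C is a freebie, leaving R1C3 = 2.
G is a freebie, which forces R3C1 = 4.
Row 3 already has 4, so R3C2 = 2.
Row 3 already has 4; hence R3C3 = 3.
Row 3 now contains 2, so R3C4 = 1.
Column 2 already has 2; hence R4C2 = 1.
Column 3 already has 3, leaving R4C3 = 4.
3 is placed in row 1, so R1C1 = 1.
1 is placed in column 4, so R1C4 = 4.
Cage f's pair has product 3, leaving R2C1 = 3.
1 is placed in column 2, which forces R2C2 = 4.
4 is placed in column 3; hence R2C3 = 1.
Cage a has product 8, which forces R2C4 = 2.
Row 4 already has 1, so R4C1 = 2.
Cage e has product 72, leaving R4C4 = 3.
The full grid is 1 3 2 4 / 3 4 1 2 / 4 2 3 1 / 2 1 4 3.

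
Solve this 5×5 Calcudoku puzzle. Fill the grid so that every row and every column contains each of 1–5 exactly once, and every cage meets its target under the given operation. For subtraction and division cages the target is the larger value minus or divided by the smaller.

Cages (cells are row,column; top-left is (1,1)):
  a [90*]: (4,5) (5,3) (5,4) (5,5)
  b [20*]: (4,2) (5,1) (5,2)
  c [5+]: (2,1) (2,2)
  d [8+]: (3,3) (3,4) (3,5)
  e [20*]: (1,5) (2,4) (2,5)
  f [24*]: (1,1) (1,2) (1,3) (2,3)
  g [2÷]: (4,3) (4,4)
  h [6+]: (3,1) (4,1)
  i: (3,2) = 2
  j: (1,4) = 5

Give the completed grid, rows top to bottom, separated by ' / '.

J is a freebie, leaving (1,4) = 5.
Cage i is given, leaving (3,2) = 2.
Cage a needs product 90, which forces (4,5) = 3.
The 3 cells of cage e must have product 20, so (2,5) = 5.
Column 5 now contains 5, leaving (5,5) = 2.
Cage a has product 90, so (5,3) = 5.
2 is placed in row 5, so (5,4) = 3.
The 3 cells of cage d must have sum 8, leaving (3,3) = 3.
The 3 cells of cage b must have product 20; hence (4,2) = 5.
In row 2, 3 can only go at (2,2), so (2,2) = 3.
Cage f has product 24, leaving (1,1) = 3.
Cage c's pair has sum 5; hence (2,1) = 2.
Column 1 now contains 2; hence (4,1) = 1.
1 is placed in column 1, which forces (5,1) = 4.
Row 5 now contains 4, leaving (5,2) = 1.
1 is placed in column 2; hence (1,2) = 4.
Cage f has product 24; hence (1,3) = 2.
Row 1 now contains 4, which forces (1,5) = 1.
Cage f has product 24; hence (2,3) = 1.
1 is placed in row 2, so (2,4) = 4.
Column 1 now contains 4, leaving (3,1) = 5.
4 is placed in column 4, leaving (3,4) = 1.
1 is placed in column 5; hence (3,5) = 4.
Column 3 now contains 2; hence (4,3) = 4.
4 is placed in column 4, leaving (4,4) = 2.

3 4 2 5 1 / 2 3 1 4 5 / 5 2 3 1 4 / 1 5 4 2 3 / 4 1 5 3 2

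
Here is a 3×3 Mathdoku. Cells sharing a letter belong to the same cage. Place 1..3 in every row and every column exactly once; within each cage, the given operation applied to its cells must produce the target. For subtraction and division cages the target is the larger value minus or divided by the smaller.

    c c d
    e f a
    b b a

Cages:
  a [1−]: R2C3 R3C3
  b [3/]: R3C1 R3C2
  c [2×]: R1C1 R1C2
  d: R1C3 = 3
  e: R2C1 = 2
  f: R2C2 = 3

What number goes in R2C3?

Cage d is a single given cell; hence R1C3 = 3.
Cage e is given, which forces R2C1 = 2.
F is a freebie, so R2C2 = 3.
Row 2 already has 2, which forces R2C3 = 1.
Column 2 already has 3; hence R3C2 = 1.
1 is placed in column 3; hence R3C3 = 2.
Column 1 already has 2, so R1C1 = 1.
Column 2 now contains 1; hence R1C2 = 2.
Row 3 already has 1, leaving R3C1 = 3.
The full grid is 1 2 3 / 2 3 1 / 3 1 2.

1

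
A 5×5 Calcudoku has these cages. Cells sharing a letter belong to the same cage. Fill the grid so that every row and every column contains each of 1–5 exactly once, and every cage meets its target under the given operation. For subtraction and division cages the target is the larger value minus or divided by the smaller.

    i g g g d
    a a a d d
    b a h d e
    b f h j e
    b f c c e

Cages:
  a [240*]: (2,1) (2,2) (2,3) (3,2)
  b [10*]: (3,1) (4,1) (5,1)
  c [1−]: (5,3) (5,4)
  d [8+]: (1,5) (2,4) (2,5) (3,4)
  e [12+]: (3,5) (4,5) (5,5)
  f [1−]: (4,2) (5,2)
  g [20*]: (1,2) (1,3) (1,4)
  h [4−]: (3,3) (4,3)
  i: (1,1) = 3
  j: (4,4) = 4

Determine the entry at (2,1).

I is a freebie; hence (1,1) = 3.
Cage a has product 240, so (3,2) = 4.
Cage j is given, leaving (4,4) = 4.
Cage g needs product 20; hence (1,3) = 4.
Cage e needs sum 12, so (5,5) = 4.
The 4 cells of cage a must have product 240, so (2,1) = 4.
Row 1 needs a 2, and only (1,5) is open for it.
In row 2, 2 can only go at (2,4), so (2,4) = 2.
The two cells of cage c must have difference 1; hence (5,3) = 2.
Cage f's pair has difference 1; hence (4,2) = 2.
Cage b needs product 10, so (3,1) = 2.
Row 2 needs a 1, and only (2,5) is open for it.
Cage d has sum 8; hence (3,4) = 3.
Row 3 already has 3, which forces (3,5) = 5.
5 is placed in column 5, so (4,5) = 3.
Column 4 already has 3, leaving (5,4) = 1.
The 3 cells of cage g must have product 20, which forces (1,2) = 1.
1 is placed in column 4; hence (1,4) = 5.
Row 3 now contains 5, leaving (3,3) = 1.
The 3 cells of cage b must have product 10, leaving (4,1) = 1.
The two cells of cage h must have difference 4; hence (4,3) = 5.
Row 5 already has 1, which forces (5,1) = 5.
Row 5 already has 1, which forces (5,2) = 3.
Column 2 already has 3, so (2,2) = 5.
Column 3 already has 5; hence (2,3) = 3.
Filled in: 3 1 4 5 2 / 4 5 3 2 1 / 2 4 1 3 5 / 1 2 5 4 3 / 5 3 2 1 4.

4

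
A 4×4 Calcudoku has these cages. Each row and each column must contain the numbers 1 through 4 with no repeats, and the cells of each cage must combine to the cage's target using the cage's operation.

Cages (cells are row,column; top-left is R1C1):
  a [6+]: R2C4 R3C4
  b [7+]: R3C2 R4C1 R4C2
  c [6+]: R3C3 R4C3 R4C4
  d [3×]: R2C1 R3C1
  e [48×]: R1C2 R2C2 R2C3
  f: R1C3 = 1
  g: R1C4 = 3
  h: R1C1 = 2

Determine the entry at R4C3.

3

Cage h is given, which forces R1C1 = 2.
The 3 cells of cage e must have product 48; hence R1C2 = 4.
Cage f is a single given cell; hence R1C3 = 1.
Cage g is given, so R1C4 = 3.
The 3 cells of cage e must have product 48; hence R2C2 = 3.
The 3 cells of cage e must have product 48; hence R2C3 = 4.
Row 2 now contains 4, which forces R2C4 = 2.
2 is placed in column 4; hence R3C4 = 4.
2 is placed in column 4, which forces R4C4 = 1.
Row 2 now contains 3, leaving R2C1 = 1.
The two cells of cage d must have product 3, which forces R3C1 = 3.
The 3 cells of cage b must have sum 7, which forces R3C2 = 1.
Row 3 now contains 3, leaving R3C3 = 2.
The 3 cells of cage b must have sum 7, which forces R4C1 = 4.
1 is placed in row 4; hence R4C2 = 2.
Column 3 already has 2; hence R4C3 = 3.
The full grid is 2 4 1 3 / 1 3 4 2 / 3 1 2 4 / 4 2 3 1.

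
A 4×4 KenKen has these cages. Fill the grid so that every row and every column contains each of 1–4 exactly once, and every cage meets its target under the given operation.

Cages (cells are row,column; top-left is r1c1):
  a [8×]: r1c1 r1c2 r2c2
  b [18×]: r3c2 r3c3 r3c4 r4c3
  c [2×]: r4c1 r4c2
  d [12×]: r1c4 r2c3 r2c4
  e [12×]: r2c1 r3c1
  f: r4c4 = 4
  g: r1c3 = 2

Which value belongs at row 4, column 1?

2

Cage g is a single given cell, so r1c3 = 2.
Column 3 already has 2, which forces r3c3 = 1.
The 4 cells of cage b must have product 18, leaving r4c3 = 3.
F is a freebie, so r4c4 = 4.
Cage a needs product 8; hence r2c2 = 2.
3 is placed in column 3, which forces r2c3 = 4.
Column 2 already has 2, which forces r3c2 = 3.
Row 3 now contains 3, which forces r3c4 = 2.
Column 2 already has 2; hence r4c2 = 1.
Cage a needs product 8, which forces r1c1 = 1.
1 is placed in column 2, which forces r1c2 = 4.
Row 1 already has 1, which forces r1c4 = 3.
Row 2 already has 4, which forces r2c1 = 3.
Column 4 already has 3; hence r2c4 = 1.
Row 3 now contains 3, so r3c1 = 4.
Row 4 now contains 1; hence r4c1 = 2.
The full grid is 1 4 2 3 / 3 2 4 1 / 4 3 1 2 / 2 1 3 4.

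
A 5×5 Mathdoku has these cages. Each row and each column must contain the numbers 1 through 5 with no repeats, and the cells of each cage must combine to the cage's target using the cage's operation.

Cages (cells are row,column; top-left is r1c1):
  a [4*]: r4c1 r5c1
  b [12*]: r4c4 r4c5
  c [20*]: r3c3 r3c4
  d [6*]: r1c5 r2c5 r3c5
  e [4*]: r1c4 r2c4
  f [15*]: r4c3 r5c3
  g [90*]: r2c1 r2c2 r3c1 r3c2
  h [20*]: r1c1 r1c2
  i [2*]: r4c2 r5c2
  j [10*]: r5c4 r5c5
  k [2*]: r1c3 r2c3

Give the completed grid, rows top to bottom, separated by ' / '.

5 4 2 1 3 / 3 5 1 4 2 / 2 3 4 5 1 / 1 2 5 3 4 / 4 1 3 2 5

The only place for 3 in row 1 is r1c5.
Cage b needs two cells with product 12; hence r4c4 = 3.
Column 5 already has 3, which forces r4c5 = 4.
Row 4 already has 4, which forces r4c1 = 1.
1 is placed in row 4, leaving r4c2 = 2.
Row 4 already has 3, so r4c3 = 5.
The two cells of cage a must have product 4, leaving r5c1 = 4.
Column 2 already has 2, leaving r5c2 = 1.
The two cells of cage f must have product 15; hence r5c3 = 3.
4 is placed in column 1, leaving r1c1 = 5.
Cage h's pair has product 20, so r1c2 = 4.
Row 1 already has 4, leaving r1c4 = 1.
Column 4 now contains 1, so r2c4 = 4.
Column 3 now contains 5; hence r3c3 = 4.
Cage c's pair has product 20; hence r3c4 = 5.
Column 4 already has 5, which forces r5c4 = 2.
2 is placed in row 5, so r5c5 = 5.
1 is placed in row 1, so r1c3 = 2.
The 4 cells of cage g must have product 90, which forces r2c1 = 3.
Cage g needs product 90, leaving r2c2 = 5.
The two cells of cage k must have product 2; hence r2c3 = 1.
Row 2 now contains 1, so r2c5 = 2.
Cage g has product 90, so r3c1 = 2.
Row 3 now contains 5, leaving r3c2 = 3.
2 is placed in column 5, leaving r3c5 = 1.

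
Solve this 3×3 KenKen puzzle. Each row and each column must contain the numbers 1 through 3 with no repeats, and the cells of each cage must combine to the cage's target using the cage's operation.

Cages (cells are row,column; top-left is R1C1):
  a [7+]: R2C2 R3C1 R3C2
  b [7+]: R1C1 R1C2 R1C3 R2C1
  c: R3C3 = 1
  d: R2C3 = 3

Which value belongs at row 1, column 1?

The 4 cells of cage b must have sum 7; hence R2C1 = 1.
Cage d is a single given cell, leaving R2C3 = 3.
C is a freebie; hence R3C3 = 1.
Cage b needs sum 7; hence R1C1 = 3.
The 4 cells of cage b must have sum 7, which forces R1C2 = 1.
Column 3 now contains 1, so R1C3 = 2.
Row 2 already has 3; hence R2C2 = 2.
Cage a has sum 7, so R3C1 = 2.
Row 3 already has 1; hence R3C2 = 3.
Completed grid: 3 1 2 / 1 2 3 / 2 3 1.

3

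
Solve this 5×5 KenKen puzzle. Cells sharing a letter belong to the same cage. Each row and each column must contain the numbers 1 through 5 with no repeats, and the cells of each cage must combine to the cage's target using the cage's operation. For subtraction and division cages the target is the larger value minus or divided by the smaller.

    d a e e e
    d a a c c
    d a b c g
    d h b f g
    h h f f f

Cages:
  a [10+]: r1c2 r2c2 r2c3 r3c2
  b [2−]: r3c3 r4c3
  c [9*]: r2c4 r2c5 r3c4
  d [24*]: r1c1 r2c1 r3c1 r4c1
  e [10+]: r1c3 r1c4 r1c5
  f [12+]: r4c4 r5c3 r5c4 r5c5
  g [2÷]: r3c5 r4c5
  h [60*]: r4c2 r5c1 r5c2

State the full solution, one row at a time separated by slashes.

3 2 1 4 5 / 4 5 2 1 3 / 2 1 5 3 4 / 1 4 3 5 2 / 5 3 4 2 1

The 3 cells of cage c must have product 9, which forces r2c4 = 1.
The 3 cells of cage c must have product 9, which forces r2c5 = 3.
Cage c has product 9, leaving r3c4 = 3.
Row 2 needs a 5, and only r2c2 is open for it.
Cage a needs sum 10, so r2c3 = 2.
The 3 cells of cage h must have product 60, so r5c1 = 5.
Row 2 already has 2, which forces r2c1 = 4.
The two cells of cage b must have difference 2, leaving r4c3 = 3.
Cage f needs sum 12; hence r4c4 = 5.
The 4 cells of cage d must have product 24; hence r1c1 = 3.
Cage e needs sum 10; hence r1c4 = 4.
3 is placed in row 4, so r4c2 = 4.
Cage h has product 60, leaving r5c2 = 3.
Column 4 already has 4, so r5c4 = 2.
The only place for 2 in row 1 is r1c2.
Column 2 already has 2, which forces r3c2 = 1.
Row 3 now contains 1, which forces r3c3 = 5.
5 is placed in column 3; hence r1c3 = 1.
Cage e needs sum 10; hence r1c5 = 5.
Row 3 now contains 1; hence r3c1 = 2.
Row 3 now contains 2, which forces r3c5 = 4.
Cage d has product 24, leaving r4c1 = 1.
1 is placed in row 4, which forces r4c5 = 2.
1 is placed in column 3; hence r5c3 = 4.
Column 5 already has 4; hence r5c5 = 1.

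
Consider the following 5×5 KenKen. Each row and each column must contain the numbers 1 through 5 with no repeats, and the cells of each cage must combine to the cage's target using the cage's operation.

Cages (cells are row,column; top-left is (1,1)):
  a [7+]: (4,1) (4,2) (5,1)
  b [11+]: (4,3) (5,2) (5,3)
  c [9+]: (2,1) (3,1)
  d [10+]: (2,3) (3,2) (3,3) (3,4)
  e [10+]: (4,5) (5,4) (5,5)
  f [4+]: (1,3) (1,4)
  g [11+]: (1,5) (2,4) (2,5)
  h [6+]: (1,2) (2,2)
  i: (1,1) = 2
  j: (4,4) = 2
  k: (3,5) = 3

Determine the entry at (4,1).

1

I is a freebie, so (1,1) = 2.
Cage k is given, which forces (3,5) = 3.
J is a freebie, which forces (4,4) = 2.
The only place for 3 in row 2 is (2,3).
Column 3 now contains 3, leaving (1,3) = 1.
The two cells of cage f must have sum 4, leaving (1,4) = 3.
In row 3, 5 can only go at (3,1), so (3,1) = 5.
Column 1 already has 5, which forces (2,1) = 4.
Row 2 now contains 4, leaving (2,4) = 5.
Column 1 already has 5, leaving (4,1) = 1.
The 3 cells of cage a must have sum 7, leaving (4,2) = 3.
Cage a needs sum 7; hence (5,1) = 3.
Cage e has sum 10; hence (5,4) = 4.
Column 4 already has 4; hence (3,4) = 1.
Cage b has sum 11, so (4,3) = 4.
4 is placed in row 4, which forces (4,5) = 5.
5 is placed in column 5, leaving (1,5) = 4.
Cage g has sum 11, which forces (2,5) = 2.
Cage d has sum 10, leaving (3,2) = 4.
Column 3 now contains 4, leaving (3,3) = 2.
Column 3 now contains 2, so (5,3) = 5.
Cage e needs sum 10, leaving (5,5) = 1.
Row 1 now contains 4, so (1,2) = 5.
2 is placed in row 2, leaving (2,2) = 1.
Row 5 already has 5, which forces (5,2) = 2.
Filled in: 2 5 1 3 4 / 4 1 3 5 2 / 5 4 2 1 3 / 1 3 4 2 5 / 3 2 5 4 1.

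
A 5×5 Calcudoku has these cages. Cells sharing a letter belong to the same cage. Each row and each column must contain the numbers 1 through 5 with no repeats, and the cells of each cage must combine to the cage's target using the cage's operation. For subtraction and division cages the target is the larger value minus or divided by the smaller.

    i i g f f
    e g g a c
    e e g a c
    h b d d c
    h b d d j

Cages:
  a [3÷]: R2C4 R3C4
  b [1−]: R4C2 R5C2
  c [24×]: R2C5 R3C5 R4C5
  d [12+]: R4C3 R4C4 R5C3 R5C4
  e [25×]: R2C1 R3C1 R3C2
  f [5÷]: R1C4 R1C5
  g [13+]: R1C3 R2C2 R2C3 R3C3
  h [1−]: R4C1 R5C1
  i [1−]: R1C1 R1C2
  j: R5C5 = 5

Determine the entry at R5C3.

The 3 cells of cage e must have product 25, so R2C1 = 5.
Cage e needs product 25; hence R3C1 = 1.
Cage e needs product 25; hence R3C2 = 5.
Row 3 now contains 1, which forces R3C4 = 3.
J is a freebie; hence R5C5 = 5.
The two cells of cage f must have quotient 5, which forces R1C4 = 5.
5 is placed in column 5; hence R1C5 = 1.
Column 4 already has 3, leaving R2C4 = 1.
Cage g needs sum 13, so R2C2 = 4.
In row 4, 1 can only go at R4C2, so R4C2 = 1.
The two cells of cage b must have difference 1, which forces R5C2 = 2.
Row 5 already has 2; hence R5C4 = 4.
Column 2 already has 2, which forces R1C2 = 3.
Cage d needs sum 12; hence R4C3 = 5.
Column 4 already has 4, which forces R4C4 = 2.
4 is placed in row 5, which forces R5C1 = 3.
4 is placed in row 5, so R5C3 = 1.
Cage g has sum 13, which forces R2C3 = 3.
Row 2 already has 3, which forces R2C5 = 2.
2 is placed in column 5, so R3C5 = 4.
2 is placed in row 4, leaving R4C1 = 4.
4 is placed in column 5; hence R4C5 = 3.
4 is placed in column 1, so R1C1 = 2.
The 4 cells of cage g must have sum 13, which forces R1C3 = 4.
4 is placed in row 3, so R3C3 = 2.
Completed grid: 2 3 4 5 1 / 5 4 3 1 2 / 1 5 2 3 4 / 4 1 5 2 3 / 3 2 1 4 5.

1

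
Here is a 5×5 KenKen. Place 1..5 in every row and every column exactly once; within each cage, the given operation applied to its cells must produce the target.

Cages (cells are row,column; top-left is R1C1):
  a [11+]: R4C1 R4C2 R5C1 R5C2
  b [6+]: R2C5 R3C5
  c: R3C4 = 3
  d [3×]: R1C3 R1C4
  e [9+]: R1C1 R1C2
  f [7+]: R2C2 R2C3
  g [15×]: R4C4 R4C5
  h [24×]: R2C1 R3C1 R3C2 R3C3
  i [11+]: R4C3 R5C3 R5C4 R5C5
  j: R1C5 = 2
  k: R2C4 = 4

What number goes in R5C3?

J is a freebie, which forces R1C5 = 2.
K is a freebie, so R2C4 = 4.
Cage c is given; hence R3C4 = 3.
Column 4 now contains 3, leaving R4C4 = 5.
Row 4 already has 5, leaving R4C5 = 3.
The two cells of cage d must have product 3, leaving R1C3 = 3.
Column 4 now contains 3, leaving R1C4 = 1.
Cage h has product 24, so R2C1 = 3.
1 is placed in column 4, leaving R5C4 = 2.
The 4 cells of cage i must have sum 11, leaving R4C3 = 4.
Cage i has sum 11; hence R5C3 = 1.
Cage i needs sum 11, leaving R5C5 = 4.
1 is placed in column 3, so R3C3 = 2.
Row 5 now contains 4, so R5C1 = 5.
The 4 cells of cage a must have sum 11; hence R5C2 = 3.
Column 1 now contains 5, which forces R1C1 = 4.
The two cells of cage e must have sum 9, so R1C2 = 5.
Cage f needs two cells with sum 7; hence R2C2 = 2.
2 is placed in column 3; hence R2C3 = 5.
Row 2 now contains 5, which forces R2C5 = 1.
Column 1 now contains 4, leaving R3C1 = 1.
1 is placed in row 3; hence R3C2 = 4.
1 is placed in column 5, leaving R3C5 = 5.
1 is placed in column 1, which forces R4C1 = 2.
2 is placed in column 2, which forces R4C2 = 1.
The full grid is 4 5 3 1 2 / 3 2 5 4 1 / 1 4 2 3 5 / 2 1 4 5 3 / 5 3 1 2 4.

1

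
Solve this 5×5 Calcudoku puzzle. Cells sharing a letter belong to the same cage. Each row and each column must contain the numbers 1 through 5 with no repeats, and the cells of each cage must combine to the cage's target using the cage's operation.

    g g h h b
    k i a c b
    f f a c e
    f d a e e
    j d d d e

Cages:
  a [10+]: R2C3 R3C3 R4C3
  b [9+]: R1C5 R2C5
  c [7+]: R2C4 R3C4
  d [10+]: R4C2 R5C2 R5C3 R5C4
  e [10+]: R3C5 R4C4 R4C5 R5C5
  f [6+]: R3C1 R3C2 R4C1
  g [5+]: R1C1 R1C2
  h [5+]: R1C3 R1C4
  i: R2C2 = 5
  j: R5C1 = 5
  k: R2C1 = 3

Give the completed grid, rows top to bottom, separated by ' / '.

4 1 2 3 5 / 3 5 1 2 4 / 2 3 4 5 1 / 1 2 5 4 3 / 5 4 3 1 2

Cage k is a single given cell, so R2C1 = 3.
Cage i is a single given cell, so R2C2 = 5.
5 is placed in row 2, so R2C5 = 4.
Cage j is a single given cell, so R5C1 = 5.
Column 5 now contains 4, leaving R1C5 = 5.
Row 2 already has 4, which forces R2C4 = 2.
Cage c's pair has sum 7, so R3C4 = 5.
Row 2 now contains 2; hence R2C3 = 1.
The 3 cells of cage a must have sum 10, so R3C3 = 4.
The 3 cells of cage a must have sum 10; hence R4C3 = 5.
Cage e has sum 10, so R4C4 = 4.
4 is placed in column 3; hence R1C3 = 2.
The two cells of cage h must have sum 5; hence R1C4 = 3.
The 3 cells of cage f must have sum 6, leaving R3C2 = 3.
The 4 cells of cage d must have sum 10, so R5C2 = 4.
Column 3 already has 2, which forces R5C3 = 3.
Column 4 already has 3, which forces R5C4 = 1.
Row 5 already has 1; hence R5C5 = 2.
Cage g needs two cells with sum 5, which forces R1C1 = 4.
4 is placed in column 2; hence R1C2 = 1.
2 is placed in column 5, which forces R3C5 = 1.
The 4 cells of cage d must have sum 10, so R4C2 = 2.
Cage e has sum 10, so R4C5 = 3.
Row 3 already has 1, leaving R3C1 = 2.
Row 4 already has 2, leaving R4C1 = 1.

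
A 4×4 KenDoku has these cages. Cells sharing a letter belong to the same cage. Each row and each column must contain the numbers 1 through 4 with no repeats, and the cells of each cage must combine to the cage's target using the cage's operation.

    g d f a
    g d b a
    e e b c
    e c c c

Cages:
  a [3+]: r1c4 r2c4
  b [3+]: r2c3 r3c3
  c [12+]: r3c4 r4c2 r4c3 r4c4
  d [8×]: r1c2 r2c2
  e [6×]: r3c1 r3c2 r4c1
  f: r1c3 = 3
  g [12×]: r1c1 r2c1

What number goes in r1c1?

4

Cage f is given; hence r1c3 = 3.
Row 1 already has 3, leaving r1c1 = 4.
4 is placed in row 1; hence r1c2 = 2.
2 is placed in row 1, leaving r1c4 = 1.
Cage g needs two cells with product 12, which forces r2c1 = 3.
Column 2 already has 2, which forces r2c2 = 4.
Column 4 already has 1, which forces r2c4 = 2.
Row 2 already has 2; hence r2c3 = 1.
The 3 cells of cage e must have product 6, which forces r3c2 = 3.
Cage b needs two cells with sum 3, which forces r3c3 = 2.
Row 3 already has 3, which forces r3c4 = 4.
3 is placed in column 2, which forces r4c2 = 1.
Column 3 now contains 2, so r4c3 = 4.
Column 4 now contains 4; hence r4c4 = 3.
Row 3 already has 2, so r3c1 = 1.
Row 4 now contains 1, which forces r4c1 = 2.
The full grid is 4 2 3 1 / 3 4 1 2 / 1 3 2 4 / 2 1 4 3.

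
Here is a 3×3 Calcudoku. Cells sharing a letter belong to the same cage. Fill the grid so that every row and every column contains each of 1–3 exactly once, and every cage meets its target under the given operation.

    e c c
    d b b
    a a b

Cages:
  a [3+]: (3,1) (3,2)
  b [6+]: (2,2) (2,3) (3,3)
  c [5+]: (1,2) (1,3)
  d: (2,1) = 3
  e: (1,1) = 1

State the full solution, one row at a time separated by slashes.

Cage e is a single given cell; hence (1,1) = 1.
Cage d is a single given cell, so (2,1) = 3.
Column 1 now contains 1, so (3,1) = 2.
2 is placed in row 3, which forces (3,2) = 1.
Row 3 now contains 1, so (3,3) = 3.
Cage c's pair has sum 5; hence (1,2) = 3.
3 is placed in column 3, so (1,3) = 2.
1 is placed in column 2, so (2,2) = 2.
Cage b has sum 6, so (2,3) = 1.

1 3 2 / 3 2 1 / 2 1 3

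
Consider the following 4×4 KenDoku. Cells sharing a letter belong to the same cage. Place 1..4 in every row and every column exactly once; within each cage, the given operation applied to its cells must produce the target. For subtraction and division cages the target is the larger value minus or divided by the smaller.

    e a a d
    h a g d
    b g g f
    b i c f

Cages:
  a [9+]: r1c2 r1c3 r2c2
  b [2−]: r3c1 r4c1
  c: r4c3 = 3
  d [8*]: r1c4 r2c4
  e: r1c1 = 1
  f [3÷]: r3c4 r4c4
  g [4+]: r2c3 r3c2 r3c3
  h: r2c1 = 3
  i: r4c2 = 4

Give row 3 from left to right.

Cage e is a single given cell, so r1c1 = 1.
Cage h is given, leaving r2c1 = 3.
Cage g needs sum 4, which forces r2c3 = 1.
Cage g needs sum 4; hence r3c2 = 1.
Cage g needs sum 4, so r3c3 = 2.
Row 3 already has 1, which forces r3c4 = 3.
Cage i is given, so r4c2 = 4.
Cage c is given, leaving r4c3 = 3.
Column 4 already has 3, leaving r4c4 = 1.
Cage a needs sum 9, leaving r1c2 = 3.
Column 3 already has 3, so r1c3 = 4.
Row 1 now contains 4, leaving r1c4 = 2.
Column 2 now contains 4; hence r2c2 = 2.
Column 4 already has 2, leaving r2c4 = 4.
Row 3 already has 2, so r3c1 = 4.
Row 4 already has 4, which forces r4c1 = 2.
Filled in: 1 3 4 2 / 3 2 1 4 / 4 1 2 3 / 2 4 3 1.

4 1 2 3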